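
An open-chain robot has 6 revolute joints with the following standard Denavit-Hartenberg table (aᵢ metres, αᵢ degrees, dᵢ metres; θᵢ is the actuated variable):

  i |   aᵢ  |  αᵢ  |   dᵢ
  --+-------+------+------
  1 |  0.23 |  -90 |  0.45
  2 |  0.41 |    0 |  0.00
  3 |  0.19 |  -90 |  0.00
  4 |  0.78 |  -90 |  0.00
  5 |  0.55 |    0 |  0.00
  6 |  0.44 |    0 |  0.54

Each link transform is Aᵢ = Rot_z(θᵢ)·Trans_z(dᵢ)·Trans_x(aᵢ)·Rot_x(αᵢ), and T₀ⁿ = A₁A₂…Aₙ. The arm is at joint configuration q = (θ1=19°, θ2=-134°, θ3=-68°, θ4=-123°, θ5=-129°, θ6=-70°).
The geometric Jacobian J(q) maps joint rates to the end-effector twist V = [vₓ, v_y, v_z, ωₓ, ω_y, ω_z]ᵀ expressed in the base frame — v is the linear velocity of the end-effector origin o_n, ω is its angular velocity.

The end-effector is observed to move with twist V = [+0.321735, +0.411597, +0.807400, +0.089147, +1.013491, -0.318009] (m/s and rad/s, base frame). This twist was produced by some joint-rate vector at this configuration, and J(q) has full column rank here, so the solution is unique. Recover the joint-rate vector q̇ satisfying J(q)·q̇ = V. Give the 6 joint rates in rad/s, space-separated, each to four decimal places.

-0.2330 0.6220 0.5360 -0.2340 -0.1230 -0.2970

o_n = [-0.8082, 0.0486, 0.7712]
J₁: ẑ×o_n = [-0.0486, -0.8082, 0.0000], ω = ẑ
J2: z=[-0.3256, 0.9455, 0.0000] o=[0.2175, 0.0749, 0.4500] → [0.3037, 0.1046, 0.9783, -0.3256, 0.9455, 0.0000]
J3: z=[-0.3256, 0.9455, 0.0000] o=[-0.0518, -0.0178, 0.7449] → [0.0249, 0.0086, 0.6935, -0.3256, 0.9455, 0.0000]
J4: z=[-0.3542, -0.1220, 0.9272] o=[-0.2184, -0.0752, 0.6738] → [-0.1267, -0.5123, -0.1158, -0.3542, -0.1220, 0.9272]
J5: z=[-0.9126, 0.2618, -0.3142] o=[-0.0589, 0.6716, 0.8329] → [-0.2119, 0.1791, 0.7646, -0.9126, 0.2618, -0.3142]
J6: z=[-0.9126, 0.2618, -0.3142] o=[-0.2811, 0.2881, 1.1586] → [-0.1766, -0.1879, 0.3565, -0.9126, 0.2618, -0.3142]
q̇ = J⁺·V = [-0.2330, 0.6220, 0.5360, -0.2340, -0.1230, -0.2970]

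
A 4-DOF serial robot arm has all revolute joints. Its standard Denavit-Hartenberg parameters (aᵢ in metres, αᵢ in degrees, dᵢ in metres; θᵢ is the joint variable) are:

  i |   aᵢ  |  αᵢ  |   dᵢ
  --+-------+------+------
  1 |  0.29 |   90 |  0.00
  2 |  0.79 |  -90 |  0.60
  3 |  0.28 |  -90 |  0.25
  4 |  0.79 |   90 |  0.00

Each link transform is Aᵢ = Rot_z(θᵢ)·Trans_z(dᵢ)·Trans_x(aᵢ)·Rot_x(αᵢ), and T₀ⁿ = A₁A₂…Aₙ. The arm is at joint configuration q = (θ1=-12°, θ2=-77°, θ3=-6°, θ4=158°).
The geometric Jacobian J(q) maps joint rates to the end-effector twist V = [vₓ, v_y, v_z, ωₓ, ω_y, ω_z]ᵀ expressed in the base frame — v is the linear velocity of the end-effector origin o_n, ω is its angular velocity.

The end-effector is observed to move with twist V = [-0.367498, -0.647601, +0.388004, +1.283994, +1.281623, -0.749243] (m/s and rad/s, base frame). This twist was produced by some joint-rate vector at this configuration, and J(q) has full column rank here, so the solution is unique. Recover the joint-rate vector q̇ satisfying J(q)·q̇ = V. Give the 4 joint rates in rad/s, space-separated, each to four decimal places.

o_n = [0.1998, -0.6075, -0.3416]
J₁: ẑ×o_n = [0.6075, 0.1998, -0.0000], ω = ẑ
J2: z=[-0.2079, -0.9781, 0.0000] o=[0.2837, -0.0603, 0.0000] → [0.3342, -0.0710, 0.0317, -0.2079, -0.9781, 0.0000]
J3: z=[0.9531, -0.2026, 0.2250] o=[0.3327, -0.6841, -0.7698] → [-0.1040, -0.4380, 0.0461, 0.9531, -0.2026, 0.2250]
J4: z=[0.2298, 0.9679, -0.1018] o=[0.6262, -0.7764, -0.9848] → [0.6398, -0.1044, 0.4515, 0.2298, 0.9679, -0.1018]
q̇ = J⁺·V = [-0.8910, -0.7170, 0.9960, 0.8080]

-0.8910 -0.7170 0.9960 0.8080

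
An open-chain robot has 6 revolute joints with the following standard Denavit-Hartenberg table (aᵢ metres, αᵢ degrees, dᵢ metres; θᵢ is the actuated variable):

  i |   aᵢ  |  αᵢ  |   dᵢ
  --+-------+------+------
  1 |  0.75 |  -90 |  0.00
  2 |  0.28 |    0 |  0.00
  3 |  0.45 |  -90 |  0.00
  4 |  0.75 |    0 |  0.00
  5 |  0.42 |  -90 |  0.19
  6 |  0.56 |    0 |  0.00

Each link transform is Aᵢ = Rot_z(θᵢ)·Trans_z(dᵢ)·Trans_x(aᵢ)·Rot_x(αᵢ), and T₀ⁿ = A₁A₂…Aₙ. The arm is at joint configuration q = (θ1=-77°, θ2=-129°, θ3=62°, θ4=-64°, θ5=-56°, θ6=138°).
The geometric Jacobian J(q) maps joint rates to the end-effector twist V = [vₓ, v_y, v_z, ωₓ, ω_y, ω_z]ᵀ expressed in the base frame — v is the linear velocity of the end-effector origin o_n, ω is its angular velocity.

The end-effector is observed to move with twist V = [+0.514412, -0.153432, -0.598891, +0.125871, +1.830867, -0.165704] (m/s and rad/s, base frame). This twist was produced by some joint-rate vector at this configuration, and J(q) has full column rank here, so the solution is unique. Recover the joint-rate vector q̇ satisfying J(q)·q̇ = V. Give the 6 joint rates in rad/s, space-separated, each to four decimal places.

-0.0990 0.1910 0.7750 -0.7900 -0.8000 -0.8630

o_n = [0.8192, -0.5368, 1.0049]
J₁: ẑ×o_n = [0.5368, 0.8192, -0.0000], ω = ẑ
J2: z=[0.9744, 0.2250, 0.0000] o=[0.1687, -0.7308, 0.0000] → [0.2260, -0.9791, 0.0427, 0.9744, 0.2250, 0.0000]
J3: z=[0.9744, 0.2250, 0.0000] o=[0.1291, -0.5591, 0.2176] → [0.1771, -0.7671, -0.1335, 0.9744, 0.2250, 0.0000]
J4: z=[0.2071, -0.8969, -0.3907] o=[0.1686, -0.7304, 0.6318] → [-0.2589, -0.3314, 0.6236, 0.2071, -0.8969, -0.3907]
J5: z=[0.2071, -0.8969, -0.3907] o=[0.8543, -0.7039, 0.9345] → [0.0022, -0.0008, 0.0031, 0.2071, -0.8969, -0.3907]
J6: z=[0.5633, -0.2172, 0.7972] o=[1.2296, -0.7126, 0.6669] → [-0.2136, -0.5176, 0.0099, 0.5633, -0.2172, 0.7972]
q̇ = J⁺·V = [-0.0990, 0.1910, 0.7750, -0.7900, -0.8000, -0.8630]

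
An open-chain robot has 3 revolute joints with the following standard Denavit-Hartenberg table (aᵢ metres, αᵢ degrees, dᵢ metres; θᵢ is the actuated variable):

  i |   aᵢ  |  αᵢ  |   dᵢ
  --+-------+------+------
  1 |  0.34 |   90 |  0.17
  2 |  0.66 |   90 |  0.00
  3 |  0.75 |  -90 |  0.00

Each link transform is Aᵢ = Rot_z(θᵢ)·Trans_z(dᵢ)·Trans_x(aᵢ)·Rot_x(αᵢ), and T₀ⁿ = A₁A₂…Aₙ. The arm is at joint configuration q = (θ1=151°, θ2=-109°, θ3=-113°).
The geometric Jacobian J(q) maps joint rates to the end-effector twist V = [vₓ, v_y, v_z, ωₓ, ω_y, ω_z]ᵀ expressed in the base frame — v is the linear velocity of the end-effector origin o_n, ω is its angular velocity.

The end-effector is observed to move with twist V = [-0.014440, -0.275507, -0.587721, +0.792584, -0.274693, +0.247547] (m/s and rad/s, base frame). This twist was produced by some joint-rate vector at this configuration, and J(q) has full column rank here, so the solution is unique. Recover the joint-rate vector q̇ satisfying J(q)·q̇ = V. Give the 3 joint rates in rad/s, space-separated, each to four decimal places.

-0.0370 0.1440 0.8740

o_n = [-0.5276, -0.4969, -0.1770]
J₁: ẑ×o_n = [0.4969, -0.5276, 0.0000], ω = ẑ
J2: z=[0.4848, 0.8746, 0.0000] o=[-0.2974, 0.1648, 0.1700] → [-0.3035, 0.1682, -0.1195, 0.4848, 0.8746, 0.0000]
J3: z=[0.8270, -0.4584, 0.3256] o=[-0.1094, 0.0607, -0.4540] → [0.0545, -0.3653, -0.6528, 0.8270, -0.4584, 0.3256]
q̇ = J⁺·V = [-0.0370, 0.1440, 0.8740]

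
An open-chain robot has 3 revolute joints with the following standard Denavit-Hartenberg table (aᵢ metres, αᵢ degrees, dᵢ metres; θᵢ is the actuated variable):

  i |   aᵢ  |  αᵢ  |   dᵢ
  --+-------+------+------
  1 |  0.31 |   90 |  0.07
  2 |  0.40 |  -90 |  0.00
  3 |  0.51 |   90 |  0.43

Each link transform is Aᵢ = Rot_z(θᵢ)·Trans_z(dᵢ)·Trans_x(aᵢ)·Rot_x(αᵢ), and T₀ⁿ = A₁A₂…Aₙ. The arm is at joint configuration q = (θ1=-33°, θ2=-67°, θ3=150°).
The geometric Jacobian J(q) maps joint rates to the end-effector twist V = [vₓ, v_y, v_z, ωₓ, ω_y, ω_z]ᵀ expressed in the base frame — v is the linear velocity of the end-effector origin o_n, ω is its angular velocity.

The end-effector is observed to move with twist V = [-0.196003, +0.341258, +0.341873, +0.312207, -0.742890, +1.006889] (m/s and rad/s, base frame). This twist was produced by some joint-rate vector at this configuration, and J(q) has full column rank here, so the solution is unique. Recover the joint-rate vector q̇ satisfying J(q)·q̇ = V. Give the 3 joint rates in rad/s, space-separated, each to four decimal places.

0.7240 0.4530 0.7240

o_n = [0.7172, -0.1617, 0.2764]
J₁: ẑ×o_n = [0.1617, 0.7172, -0.0000], ω = ẑ
J2: z=[-0.5446, -0.8387, 0.0000] o=[0.2600, -0.1688, 0.0700] → [-0.1731, 0.1124, 0.3795, -0.5446, -0.8387, 0.0000]
J3: z=[0.7720, -0.5013, 0.3907] o=[0.3911, -0.2540, -0.2982] → [-0.3241, -0.3162, 0.2347, 0.7720, -0.5013, 0.3907]
q̇ = J⁺·V = [0.7240, 0.4530, 0.7240]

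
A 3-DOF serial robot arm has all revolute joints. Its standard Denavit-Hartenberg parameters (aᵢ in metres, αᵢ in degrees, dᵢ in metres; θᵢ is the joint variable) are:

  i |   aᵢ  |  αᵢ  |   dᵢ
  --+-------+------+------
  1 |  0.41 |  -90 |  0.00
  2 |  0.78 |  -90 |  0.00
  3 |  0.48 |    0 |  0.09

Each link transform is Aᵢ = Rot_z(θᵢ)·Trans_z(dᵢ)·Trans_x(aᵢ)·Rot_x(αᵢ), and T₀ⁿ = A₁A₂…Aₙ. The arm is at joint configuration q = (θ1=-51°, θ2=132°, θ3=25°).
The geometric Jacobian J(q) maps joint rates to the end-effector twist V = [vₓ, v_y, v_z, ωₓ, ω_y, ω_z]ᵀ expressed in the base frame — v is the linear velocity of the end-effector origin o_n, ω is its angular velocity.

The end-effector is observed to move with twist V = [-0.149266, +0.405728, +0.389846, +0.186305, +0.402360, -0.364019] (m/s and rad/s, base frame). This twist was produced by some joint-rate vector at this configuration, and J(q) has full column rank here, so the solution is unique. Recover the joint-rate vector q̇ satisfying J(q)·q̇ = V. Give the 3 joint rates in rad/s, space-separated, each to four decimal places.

o_n = [-0.4534, 0.2375, -0.8427]
J₁: ẑ×o_n = [-0.2375, -0.4534, 0.0000], ω = ẑ
J2: z=[0.7771, 0.6293, 0.0000] o=[0.2580, -0.3186, 0.0000] → [-0.5303, 0.6549, 0.8799, 0.7771, 0.6293, 0.0000]
J3: z=[-0.4677, 0.5775, 0.6691] o=[-0.0704, 0.0870, -0.5797] → [-0.2527, -0.3793, 0.1508, -0.4677, 0.5775, 0.6691]
q̇ = J⁺·V = [-0.5400, 0.3980, 0.2630]

-0.5400 0.3980 0.2630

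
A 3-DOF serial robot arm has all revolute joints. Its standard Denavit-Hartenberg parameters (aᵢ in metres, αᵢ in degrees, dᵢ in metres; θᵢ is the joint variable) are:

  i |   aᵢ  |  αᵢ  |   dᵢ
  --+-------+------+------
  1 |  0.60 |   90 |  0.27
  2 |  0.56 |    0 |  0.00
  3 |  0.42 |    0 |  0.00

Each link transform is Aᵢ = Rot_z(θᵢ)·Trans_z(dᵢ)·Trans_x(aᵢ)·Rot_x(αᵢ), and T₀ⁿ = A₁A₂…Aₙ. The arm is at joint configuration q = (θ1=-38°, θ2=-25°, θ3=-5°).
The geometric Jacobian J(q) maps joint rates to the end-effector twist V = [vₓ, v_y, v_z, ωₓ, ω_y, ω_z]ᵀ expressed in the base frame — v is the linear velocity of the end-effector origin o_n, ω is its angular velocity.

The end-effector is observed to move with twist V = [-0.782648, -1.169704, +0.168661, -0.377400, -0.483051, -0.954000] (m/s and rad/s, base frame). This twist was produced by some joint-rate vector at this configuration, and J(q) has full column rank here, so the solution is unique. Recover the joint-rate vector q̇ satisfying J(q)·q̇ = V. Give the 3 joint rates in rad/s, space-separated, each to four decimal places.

o_n = [1.1594, -0.9058, -0.1767]
J₁: ẑ×o_n = [0.9058, 1.1594, -0.0000], ω = ẑ
J2: z=[-0.6157, -0.7880, 0.0000] o=[0.4728, -0.3694, 0.2700] → [0.3520, -0.2750, 0.8713, -0.6157, -0.7880, 0.0000]
J3: z=[-0.6157, -0.7880, 0.0000] o=[0.8727, -0.6819, 0.0333] → [0.1655, -0.1293, 0.3637, -0.6157, -0.7880, 0.0000]
q̇ = J⁺·V = [-0.9540, -0.1070, 0.7200]

-0.9540 -0.1070 0.7200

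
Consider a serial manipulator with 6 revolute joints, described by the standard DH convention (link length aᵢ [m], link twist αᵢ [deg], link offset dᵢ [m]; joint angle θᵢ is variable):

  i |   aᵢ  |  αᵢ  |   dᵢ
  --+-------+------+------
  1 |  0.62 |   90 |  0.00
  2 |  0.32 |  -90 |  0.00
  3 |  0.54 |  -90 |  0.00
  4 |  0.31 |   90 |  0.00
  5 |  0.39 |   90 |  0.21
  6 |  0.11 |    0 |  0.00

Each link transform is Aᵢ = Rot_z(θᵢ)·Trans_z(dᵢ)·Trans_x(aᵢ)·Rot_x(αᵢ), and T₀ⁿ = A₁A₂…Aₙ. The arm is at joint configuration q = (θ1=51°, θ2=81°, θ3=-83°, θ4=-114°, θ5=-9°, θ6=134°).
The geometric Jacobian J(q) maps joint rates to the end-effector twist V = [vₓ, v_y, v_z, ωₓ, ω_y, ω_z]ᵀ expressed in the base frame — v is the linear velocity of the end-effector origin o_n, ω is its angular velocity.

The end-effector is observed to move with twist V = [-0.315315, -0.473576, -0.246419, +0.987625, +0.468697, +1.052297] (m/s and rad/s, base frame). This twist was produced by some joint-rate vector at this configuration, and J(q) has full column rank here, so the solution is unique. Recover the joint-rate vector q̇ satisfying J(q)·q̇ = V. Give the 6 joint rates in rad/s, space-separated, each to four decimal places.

0.1630 0.9110 -0.8040 0.4600 0.2950 -0.6260

o_n = [0.1614, 0.1522, 0.3410]
J₁: ẑ×o_n = [-0.1522, 0.1614, 0.0000], ω = ẑ
J2: z=[0.7771, -0.6293, 0.0000] o=[0.3902, 0.4818, 0.0000] → [-0.2146, -0.2650, -0.4001, 0.7771, -0.6293, 0.0000]
J3: z=[-0.6216, -0.7676, 0.1564] o=[0.4217, 0.5207, 0.3161] → [0.0385, -0.0252, 0.0292, -0.6216, -0.7676, 0.1564]
J4: z=[0.0030, 0.1974, 0.9803] o=[0.8447, 0.1914, 0.3811] → [0.0305, -0.6698, 0.1347, 0.0030, 0.1974, 0.9803]
J5: z=[-0.4628, 0.8693, -0.1736] o=[0.5699, 0.0509, 0.4102] → [-0.0426, 0.0389, 0.3082, -0.4628, 0.8693, -0.1736]
J6: z=[0.1357, -0.1240, -0.9830] o=[0.1311, 0.0469, 0.3501] → [0.1047, -0.0286, 0.0181, 0.1357, -0.1240, -0.9830]
q̇ = J⁺·V = [0.1630, 0.9110, -0.8040, 0.4600, 0.2950, -0.6260]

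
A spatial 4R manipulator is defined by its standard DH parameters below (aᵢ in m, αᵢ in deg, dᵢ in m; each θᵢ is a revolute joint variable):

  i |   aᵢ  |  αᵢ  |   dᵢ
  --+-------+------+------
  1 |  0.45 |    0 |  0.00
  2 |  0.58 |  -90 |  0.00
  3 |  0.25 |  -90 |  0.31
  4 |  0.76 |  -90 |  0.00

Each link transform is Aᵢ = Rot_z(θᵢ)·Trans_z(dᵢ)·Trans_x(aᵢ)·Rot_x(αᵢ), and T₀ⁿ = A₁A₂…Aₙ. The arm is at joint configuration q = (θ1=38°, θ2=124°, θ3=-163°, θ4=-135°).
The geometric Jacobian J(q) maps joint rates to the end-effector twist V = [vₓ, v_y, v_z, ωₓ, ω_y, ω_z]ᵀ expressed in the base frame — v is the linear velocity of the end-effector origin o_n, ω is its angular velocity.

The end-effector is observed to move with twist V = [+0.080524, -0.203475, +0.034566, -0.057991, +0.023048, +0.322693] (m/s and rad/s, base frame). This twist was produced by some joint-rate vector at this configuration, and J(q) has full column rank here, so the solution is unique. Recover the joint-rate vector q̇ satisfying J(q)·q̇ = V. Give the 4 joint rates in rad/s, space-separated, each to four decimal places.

0.1890 -0.0700 -0.0040 0.2130

o_n = [-0.7203, -0.2647, -0.0840]
J₁: ẑ×o_n = [0.2647, -0.7203, 0.0000], ω = ẑ
J2: z=[0.0000, 0.0000, 1.0000] o=[0.3546, 0.2770, 0.0000] → [0.5418, -1.0749, 0.0000, 0.0000, 0.0000, 1.0000]
J3: z=[-0.3090, -0.9511, 0.0000] o=[-0.1970, 0.4563, 0.0000] → [0.0799, -0.0260, -0.2748, -0.3090, -0.9511, 0.0000]
J4: z=[-0.2781, 0.0903, 0.9563] o=[-0.0654, 0.0876, 0.0731] → [0.3227, -0.6699, 0.1571, -0.2781, 0.0903, 0.9563]
q̇ = J⁺·V = [0.1890, -0.0700, -0.0040, 0.2130]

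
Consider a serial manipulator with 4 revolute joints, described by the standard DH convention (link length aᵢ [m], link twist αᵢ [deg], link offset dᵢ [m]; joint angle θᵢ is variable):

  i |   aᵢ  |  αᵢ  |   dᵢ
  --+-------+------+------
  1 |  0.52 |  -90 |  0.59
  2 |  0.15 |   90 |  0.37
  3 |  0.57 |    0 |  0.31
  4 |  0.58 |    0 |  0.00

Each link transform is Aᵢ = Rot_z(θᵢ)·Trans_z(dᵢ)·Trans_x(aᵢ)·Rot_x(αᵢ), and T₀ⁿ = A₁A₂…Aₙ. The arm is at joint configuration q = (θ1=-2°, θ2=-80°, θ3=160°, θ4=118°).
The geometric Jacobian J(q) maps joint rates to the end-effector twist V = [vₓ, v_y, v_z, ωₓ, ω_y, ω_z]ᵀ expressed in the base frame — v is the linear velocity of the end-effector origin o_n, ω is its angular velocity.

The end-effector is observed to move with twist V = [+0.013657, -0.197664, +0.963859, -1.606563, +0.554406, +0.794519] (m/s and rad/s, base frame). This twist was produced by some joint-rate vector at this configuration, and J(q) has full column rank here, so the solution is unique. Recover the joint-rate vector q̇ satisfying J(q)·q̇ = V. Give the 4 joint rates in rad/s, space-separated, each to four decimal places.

0.5080 0.4980 0.7700 0.8800

o_n = [0.1613, -0.0150, 0.3436]
J₁: ẑ×o_n = [0.0150, 0.1613, -0.0000], ω = ẑ
J2: z=[0.0349, 0.9994, 0.0000] o=[0.5197, -0.0181, 0.5900] → [-0.2463, 0.0086, 0.3582, 0.0349, 0.9994, 0.0000]
J3: z=[-0.9842, 0.0344, 0.1736] o=[0.5586, 0.3507, 0.7377] → [0.0500, -0.4569, 0.3736, -0.9842, 0.0344, 0.1736]
J4: z=[-0.9842, 0.0344, 0.1736] o=[0.1674, 0.5595, 0.2641] → [0.1025, 0.0772, 0.5656, -0.9842, 0.0344, 0.1736]
q̇ = J⁺·V = [0.5080, 0.4980, 0.7700, 0.8800]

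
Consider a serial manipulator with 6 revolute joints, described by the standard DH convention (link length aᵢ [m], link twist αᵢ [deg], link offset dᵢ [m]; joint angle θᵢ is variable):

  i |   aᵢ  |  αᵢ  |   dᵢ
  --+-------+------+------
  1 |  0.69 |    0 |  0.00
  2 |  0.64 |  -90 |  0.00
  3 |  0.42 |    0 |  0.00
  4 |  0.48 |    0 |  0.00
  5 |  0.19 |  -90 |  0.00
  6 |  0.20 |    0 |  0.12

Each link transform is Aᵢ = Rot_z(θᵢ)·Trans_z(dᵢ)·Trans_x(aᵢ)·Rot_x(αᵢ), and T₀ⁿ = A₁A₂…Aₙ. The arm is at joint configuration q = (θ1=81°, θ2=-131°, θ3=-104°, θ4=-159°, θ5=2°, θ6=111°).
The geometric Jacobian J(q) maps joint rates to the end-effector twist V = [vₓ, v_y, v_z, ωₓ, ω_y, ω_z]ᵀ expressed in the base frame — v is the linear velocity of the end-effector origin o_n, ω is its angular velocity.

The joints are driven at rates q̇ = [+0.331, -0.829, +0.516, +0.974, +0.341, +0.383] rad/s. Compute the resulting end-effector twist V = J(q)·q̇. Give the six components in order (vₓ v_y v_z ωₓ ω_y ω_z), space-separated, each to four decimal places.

-0.8245 0.5266 0.4611 1.1595 1.4667 -0.4381

o_n = [0.1853, 0.2988, -0.1670]
J₁: ẑ×o_n = [-0.2988, 0.1853, 0.0000], ω = ẑ
J2: z=[0.0000, 0.0000, 1.0000] o=[0.1079, 0.6815, 0.0000] → [0.3827, 0.0774, -0.0000, 0.0000, 0.0000, 1.0000]
J3: z=[0.7660, 0.6428, 0.0000] o=[0.5193, 0.1912, 0.0000] → [-0.1073, 0.1279, 0.2971, 0.7660, 0.6428, 0.0000]
J4: z=[0.7660, 0.6428, 0.0000] o=[0.4540, 0.2691, 0.4075] → [-0.3693, 0.4401, 0.1955, 0.7660, 0.6428, 0.0000]
J5: z=[0.7660, 0.6428, 0.0000] o=[0.4164, 0.3139, -0.0689] → [-0.0631, 0.0751, 0.1370, 0.7660, 0.6428, 0.0000]
J6: z=[-0.6349, 0.7566, 0.1564] o=[0.3973, 0.3367, -0.2566] → [0.0737, 0.0237, 0.1844, -0.6349, 0.7566, 0.1564]
V = J·q̇ = [-0.8245, 0.5266, 0.4611, 1.1595, 1.4667, -0.4381]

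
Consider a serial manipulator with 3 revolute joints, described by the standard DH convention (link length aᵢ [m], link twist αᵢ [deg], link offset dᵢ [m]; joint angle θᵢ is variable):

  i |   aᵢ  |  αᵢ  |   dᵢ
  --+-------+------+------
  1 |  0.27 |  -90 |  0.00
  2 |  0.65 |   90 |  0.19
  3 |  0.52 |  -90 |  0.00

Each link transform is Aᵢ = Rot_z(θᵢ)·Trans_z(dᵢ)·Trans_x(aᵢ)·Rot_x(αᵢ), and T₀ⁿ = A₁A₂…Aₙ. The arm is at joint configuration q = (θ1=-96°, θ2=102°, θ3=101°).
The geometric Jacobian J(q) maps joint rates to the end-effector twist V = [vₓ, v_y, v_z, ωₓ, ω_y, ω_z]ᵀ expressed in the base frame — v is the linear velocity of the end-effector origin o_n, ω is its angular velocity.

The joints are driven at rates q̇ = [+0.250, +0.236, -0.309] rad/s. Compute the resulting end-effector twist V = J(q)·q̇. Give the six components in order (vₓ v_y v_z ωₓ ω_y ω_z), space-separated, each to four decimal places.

o_n = [0.6804, -0.2279, -0.5387]
J₁: ẑ×o_n = [0.2279, 0.6804, -0.0000], ω = ẑ
J2: z=[0.9945, -0.1045, 0.0000] o=[-0.0282, -0.2685, 0.0000] → [0.0563, 0.5358, 0.1145, 0.9945, -0.1045, 0.0000]
J3: z=[-0.1022, -0.9728, -0.2079] o=[0.1749, -0.1540, -0.6358] → [-0.1098, -0.0952, 0.4993, -0.1022, -0.9728, -0.2079]
V = J·q̇ = [0.1042, 0.3259, -0.1273, 0.2663, 0.2759, 0.3142]

0.1042 0.3259 -0.1273 0.2663 0.2759 0.3142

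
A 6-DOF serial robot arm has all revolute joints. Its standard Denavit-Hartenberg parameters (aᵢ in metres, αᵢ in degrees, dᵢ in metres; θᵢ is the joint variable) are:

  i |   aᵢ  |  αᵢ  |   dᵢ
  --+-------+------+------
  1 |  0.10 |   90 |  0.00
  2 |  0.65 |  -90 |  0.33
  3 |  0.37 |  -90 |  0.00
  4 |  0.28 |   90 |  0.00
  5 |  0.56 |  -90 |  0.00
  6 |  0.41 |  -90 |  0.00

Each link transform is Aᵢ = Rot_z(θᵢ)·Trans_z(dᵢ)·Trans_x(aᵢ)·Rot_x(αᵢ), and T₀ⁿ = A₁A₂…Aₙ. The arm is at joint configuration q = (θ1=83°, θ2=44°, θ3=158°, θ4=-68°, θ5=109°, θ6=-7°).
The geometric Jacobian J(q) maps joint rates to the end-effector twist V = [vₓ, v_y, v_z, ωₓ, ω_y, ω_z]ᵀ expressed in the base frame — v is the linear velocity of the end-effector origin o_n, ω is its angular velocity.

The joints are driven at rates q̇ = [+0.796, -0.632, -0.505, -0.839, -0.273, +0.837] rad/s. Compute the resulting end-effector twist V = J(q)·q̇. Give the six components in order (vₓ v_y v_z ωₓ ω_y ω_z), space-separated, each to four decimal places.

o_n = [1.0685, -0.0068, 0.0038]
J₁: ẑ×o_n = [0.0068, 1.0685, -0.0000], ω = ẑ
J2: z=[0.9925, -0.1219, 0.0000] o=[0.0122, 0.0993, 0.0000] → [-0.0005, -0.0038, 0.0234, 0.9925, -0.1219, 0.0000]
J3: z=[-0.0847, -0.6895, 0.7193] o=[0.3967, 0.5231, 0.4515] → [0.6899, 0.4453, 0.5080, -0.0847, -0.6895, 0.7193]
J4: z=[0.8874, -0.3805, -0.2602] o=[0.2291, 0.2951, 0.2132] → [0.0011, -0.0326, 0.0514, 0.8874, -0.3805, -0.2602]
J5: z=[0.3884, 0.3132, 0.8666] o=[0.1596, 0.0514, 0.3324] → [-0.0524, 0.9153, -0.3073, 0.3884, 0.3132, 0.8666]
J6: z=[-0.0542, 0.9466, -0.3178] o=[0.6747, 0.0086, 0.1170] → [-0.1121, -0.1313, -0.3719, -0.0542, 0.9466, -0.3178]
V = J·q̇ = [-0.4231, 0.2956, -0.5419, -1.4805, 1.4512, 0.1485]

-0.4231 0.2956 -0.5419 -1.4805 1.4512 0.1485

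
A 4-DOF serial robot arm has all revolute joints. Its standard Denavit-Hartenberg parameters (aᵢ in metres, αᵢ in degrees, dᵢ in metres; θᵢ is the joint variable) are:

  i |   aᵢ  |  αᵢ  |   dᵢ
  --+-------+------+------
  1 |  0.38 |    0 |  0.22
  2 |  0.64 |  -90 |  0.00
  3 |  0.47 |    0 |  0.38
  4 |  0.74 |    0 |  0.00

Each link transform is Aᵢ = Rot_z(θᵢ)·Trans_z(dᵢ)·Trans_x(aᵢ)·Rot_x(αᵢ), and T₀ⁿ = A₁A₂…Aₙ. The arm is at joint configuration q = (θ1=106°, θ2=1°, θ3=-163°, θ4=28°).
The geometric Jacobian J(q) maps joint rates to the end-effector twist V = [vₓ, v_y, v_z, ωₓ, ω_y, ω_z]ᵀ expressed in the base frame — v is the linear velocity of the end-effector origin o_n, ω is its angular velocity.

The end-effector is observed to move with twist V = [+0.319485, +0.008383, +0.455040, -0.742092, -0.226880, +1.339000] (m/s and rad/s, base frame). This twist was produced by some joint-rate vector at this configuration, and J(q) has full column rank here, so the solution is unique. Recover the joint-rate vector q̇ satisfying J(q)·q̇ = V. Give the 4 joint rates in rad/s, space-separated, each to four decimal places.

0.3620 0.9770 0.1090 0.6670

o_n = [-0.3709, -0.0640, 0.8807]
J₁: ẑ×o_n = [0.0640, -0.3709, 0.0000], ω = ẑ
J2: z=[0.0000, 0.0000, 1.0000] o=[-0.1047, 0.3653, 0.2200] → [0.4293, -0.2661, 0.0000, 0.0000, 0.0000, 1.0000]
J3: z=[-0.9563, -0.2924, 0.0000] o=[-0.2919, 0.9773, 0.2200] → [-0.1932, 0.6318, 0.9727, -0.9563, -0.2924, 0.0000]
J4: z=[-0.9563, -0.2924, 0.0000] o=[-0.5238, 0.4364, 0.3574] → [-0.1530, 0.5004, 0.5233, -0.9563, -0.2924, 0.0000]
q̇ = J⁺·V = [0.3620, 0.9770, 0.1090, 0.6670]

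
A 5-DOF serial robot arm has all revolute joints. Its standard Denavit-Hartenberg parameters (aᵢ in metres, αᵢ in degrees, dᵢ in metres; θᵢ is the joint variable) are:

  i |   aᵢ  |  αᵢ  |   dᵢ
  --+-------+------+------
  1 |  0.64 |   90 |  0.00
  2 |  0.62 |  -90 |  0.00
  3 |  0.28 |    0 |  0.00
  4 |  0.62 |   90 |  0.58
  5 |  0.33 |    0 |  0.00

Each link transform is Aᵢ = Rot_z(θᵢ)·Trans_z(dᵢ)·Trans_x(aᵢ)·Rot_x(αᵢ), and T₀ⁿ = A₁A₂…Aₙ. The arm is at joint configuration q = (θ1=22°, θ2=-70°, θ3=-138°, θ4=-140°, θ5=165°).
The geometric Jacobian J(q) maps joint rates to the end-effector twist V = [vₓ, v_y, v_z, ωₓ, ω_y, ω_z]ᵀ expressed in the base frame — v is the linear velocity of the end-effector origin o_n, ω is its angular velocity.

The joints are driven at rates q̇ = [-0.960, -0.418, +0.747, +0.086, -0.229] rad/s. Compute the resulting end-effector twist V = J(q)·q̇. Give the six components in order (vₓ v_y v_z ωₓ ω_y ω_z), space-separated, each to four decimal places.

0.6005 -1.3373 -0.2018 0.4853 0.6813 -0.4620

o_n = [1.2755, 0.6350, -0.1989]
J₁: ẑ×o_n = [-0.6350, 1.2755, 0.0000], ω = ẑ
J2: z=[0.3746, -0.9272, 0.0000] o=[0.5934, 0.2397, 0.0000] → [0.1844, 0.0745, 0.7805, 0.3746, -0.9272, 0.0000]
J3: z=[0.8713, 0.3520, 0.3420] o=[0.7900, 0.3192, -0.5826] → [0.0271, -0.1683, 0.1043, 0.8713, 0.3520, 0.3420]
J4: z=[0.8713, 0.3520, 0.3420] o=[0.7942, 0.1188, -0.3871] → [-0.1103, 0.0007, 0.2803, 0.8713, 0.3520, 0.3420]
J5: z=[0.3662, -0.0022, -0.9305] o=[1.0969, 0.9033, -0.2698] → [-0.2498, -0.1922, -0.0979, 0.3662, -0.0022, -0.9305]
V = J·q̇ = [0.6005, -1.3373, -0.2018, 0.4853, 0.6813, -0.4620]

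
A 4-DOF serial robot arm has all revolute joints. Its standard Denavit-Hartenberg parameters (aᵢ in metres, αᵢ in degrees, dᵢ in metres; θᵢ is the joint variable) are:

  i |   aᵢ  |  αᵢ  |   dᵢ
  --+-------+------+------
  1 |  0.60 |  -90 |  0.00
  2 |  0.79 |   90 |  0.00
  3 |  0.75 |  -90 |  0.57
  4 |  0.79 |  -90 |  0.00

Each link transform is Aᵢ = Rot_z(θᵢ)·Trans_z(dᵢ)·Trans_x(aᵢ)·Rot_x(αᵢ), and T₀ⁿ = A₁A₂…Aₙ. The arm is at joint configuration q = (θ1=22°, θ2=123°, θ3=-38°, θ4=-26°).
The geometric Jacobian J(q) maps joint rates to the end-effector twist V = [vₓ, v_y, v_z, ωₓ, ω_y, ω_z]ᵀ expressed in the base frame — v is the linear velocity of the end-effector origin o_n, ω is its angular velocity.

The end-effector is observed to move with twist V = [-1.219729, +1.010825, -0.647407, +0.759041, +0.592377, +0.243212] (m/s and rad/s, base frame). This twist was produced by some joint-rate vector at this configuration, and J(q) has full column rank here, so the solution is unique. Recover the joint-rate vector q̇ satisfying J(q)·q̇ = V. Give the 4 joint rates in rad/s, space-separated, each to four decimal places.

o_n = [0.6256, -0.7167, -2.1265]
J₁: ẑ×o_n = [0.7167, 0.6256, -0.0000], ω = ẑ
J2: z=[-0.3746, 0.9272, 0.0000] o=[0.5563, 0.2248, 0.0000] → [-1.9717, -0.7966, 0.2884, -0.3746, 0.9272, 0.0000]
J3: z=[0.7776, 0.3142, -0.5446] o=[0.1574, 0.0636, -0.6625] → [-0.8849, 0.8834, -0.7539, 0.7776, 0.3142, -0.5446]
J4: z=[-0.6061, 0.6050, -0.5163] o=[0.4751, -0.3060, -1.4687] → [-0.6101, -0.4764, 0.1578, -0.6061, 0.6050, -0.5163]
q̇ = J⁺·V = [0.6300, 0.4950, 0.9870, -0.2920]

0.6300 0.4950 0.9870 -0.2920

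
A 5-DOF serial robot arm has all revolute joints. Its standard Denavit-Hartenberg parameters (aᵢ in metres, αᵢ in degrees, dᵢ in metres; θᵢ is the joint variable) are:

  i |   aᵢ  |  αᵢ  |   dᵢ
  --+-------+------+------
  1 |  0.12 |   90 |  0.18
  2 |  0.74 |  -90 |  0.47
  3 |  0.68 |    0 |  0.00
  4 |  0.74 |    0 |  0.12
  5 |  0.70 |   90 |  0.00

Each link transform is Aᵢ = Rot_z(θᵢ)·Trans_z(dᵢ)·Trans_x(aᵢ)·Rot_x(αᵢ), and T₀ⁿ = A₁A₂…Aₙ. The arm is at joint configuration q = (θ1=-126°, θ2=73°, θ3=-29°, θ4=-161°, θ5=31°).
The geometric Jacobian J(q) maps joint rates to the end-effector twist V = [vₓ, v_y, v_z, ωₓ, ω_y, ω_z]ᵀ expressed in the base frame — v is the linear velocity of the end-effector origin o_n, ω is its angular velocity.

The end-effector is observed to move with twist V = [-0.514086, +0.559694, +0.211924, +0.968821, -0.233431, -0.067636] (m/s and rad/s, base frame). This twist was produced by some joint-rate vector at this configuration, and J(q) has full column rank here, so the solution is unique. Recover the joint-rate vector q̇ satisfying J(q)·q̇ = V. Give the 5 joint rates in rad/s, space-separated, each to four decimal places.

o_n = [-0.7409, 0.5490, 0.1696]
J₁: ẑ×o_n = [-0.5490, -0.7409, 0.0000], ω = ẑ
J2: z=[-0.8090, 0.5878, 0.0000] o=[-0.0705, -0.0971, 0.1800] → [-0.0061, -0.0084, -0.1287, -0.8090, 0.5878, 0.0000]
J3: z=[0.5621, 0.7737, 0.2924] o=[-0.5779, 0.0041, 0.8877] → [-0.7148, 0.3560, 0.4323, 0.5621, 0.7737, 0.2924]
J4: z=[0.5621, 0.7737, 0.2924] o=[-0.9469, 0.0572, 1.4564] → [-1.1393, 0.7835, 0.1170, 0.5621, 0.7737, 0.2924]
J5: z=[0.5621, 0.7737, 0.2924] o=[-0.6502, 0.2469, 0.7946] → [-0.5718, 0.3248, 0.2399, 0.5621, 0.7737, 0.2924]
q̇ = J⁺·V = [-0.1840, -0.9210, 0.3720, 0.5990, -0.5730]

-0.1840 -0.9210 0.3720 0.5990 -0.5730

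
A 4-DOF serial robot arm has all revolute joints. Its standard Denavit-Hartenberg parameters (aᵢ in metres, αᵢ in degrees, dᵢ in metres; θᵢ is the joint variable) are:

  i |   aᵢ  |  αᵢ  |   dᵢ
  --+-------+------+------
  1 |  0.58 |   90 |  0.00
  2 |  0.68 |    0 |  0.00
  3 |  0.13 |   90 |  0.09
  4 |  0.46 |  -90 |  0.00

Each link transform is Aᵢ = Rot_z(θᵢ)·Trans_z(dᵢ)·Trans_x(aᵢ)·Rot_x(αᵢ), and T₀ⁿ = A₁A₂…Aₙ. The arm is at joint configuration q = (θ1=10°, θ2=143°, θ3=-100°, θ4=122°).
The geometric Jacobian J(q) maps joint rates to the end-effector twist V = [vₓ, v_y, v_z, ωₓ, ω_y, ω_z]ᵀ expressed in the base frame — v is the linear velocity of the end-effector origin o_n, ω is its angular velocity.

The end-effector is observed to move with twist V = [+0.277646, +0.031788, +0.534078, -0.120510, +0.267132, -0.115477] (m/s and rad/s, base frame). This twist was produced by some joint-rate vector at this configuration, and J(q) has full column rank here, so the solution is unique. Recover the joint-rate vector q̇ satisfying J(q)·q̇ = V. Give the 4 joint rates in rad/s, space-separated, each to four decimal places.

-0.1930 -0.8880 0.6040 -0.1060

o_n = [0.0378, -0.4808, 0.3316]
J₁: ẑ×o_n = [0.4808, 0.0378, -0.0000], ω = ẑ
J2: z=[0.1736, -0.9848, 0.0000] o=[0.5712, 0.1007, 0.0000] → [-0.3266, -0.0576, -0.6263, 0.1736, -0.9848, 0.0000]
J3: z=[0.1736, -0.9848, 0.0000] o=[0.0364, 0.0064, 0.4092] → [0.0764, 0.0135, -0.0832, 0.1736, -0.9848, 0.0000]
J4: z=[0.6716, 0.1184, -0.7314] o=[0.1456, -0.0657, 0.4979] → [-0.3233, 0.1905, -0.2660, 0.6716, 0.1184, -0.7314]
q̇ = J⁺·V = [-0.1930, -0.8880, 0.6040, -0.1060]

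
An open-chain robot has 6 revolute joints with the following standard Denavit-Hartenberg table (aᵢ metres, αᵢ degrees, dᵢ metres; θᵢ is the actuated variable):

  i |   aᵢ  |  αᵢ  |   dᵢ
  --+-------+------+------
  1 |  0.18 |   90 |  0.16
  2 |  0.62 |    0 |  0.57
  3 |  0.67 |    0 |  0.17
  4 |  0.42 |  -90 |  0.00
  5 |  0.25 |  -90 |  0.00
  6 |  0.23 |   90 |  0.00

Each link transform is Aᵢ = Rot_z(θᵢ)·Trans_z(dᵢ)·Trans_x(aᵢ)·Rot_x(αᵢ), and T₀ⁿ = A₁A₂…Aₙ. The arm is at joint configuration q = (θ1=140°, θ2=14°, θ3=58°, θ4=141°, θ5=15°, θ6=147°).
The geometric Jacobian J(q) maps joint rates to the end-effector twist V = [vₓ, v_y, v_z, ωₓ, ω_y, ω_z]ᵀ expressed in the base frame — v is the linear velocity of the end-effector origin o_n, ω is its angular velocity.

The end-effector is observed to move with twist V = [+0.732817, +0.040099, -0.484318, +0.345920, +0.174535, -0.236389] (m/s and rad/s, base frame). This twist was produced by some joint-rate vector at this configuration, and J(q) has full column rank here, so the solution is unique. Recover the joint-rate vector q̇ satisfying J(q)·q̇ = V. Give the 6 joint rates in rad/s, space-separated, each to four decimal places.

o_n = [0.0664, 0.8910, 0.7935]
J₁: ẑ×o_n = [-0.8910, 0.0664, 0.0000], ω = ẑ
J2: z=[0.6428, 0.7660, 0.0000] o=[-0.1379, 0.1157, 0.1600] → [0.4853, -0.4072, 0.3419, 0.6428, 0.7660, 0.0000]
J3: z=[0.6428, 0.7660, 0.0000] o=[-0.2323, 0.9390, 0.3100] → [0.3704, -0.3108, -0.2597, 0.6428, 0.7660, 0.0000]
J4: z=[0.6428, 0.7660, 0.0000] o=[-0.2817, 1.2023, 0.9472] → [-0.1178, 0.0988, -0.4667, 0.6428, 0.7660, 0.0000]
J5: z=[-0.4172, 0.3501, -0.8387] o=[-0.0118, 0.9759, 0.7185] → [-0.0450, -0.0343, 0.0080, -0.4172, 0.3501, -0.8387]
J6: z=[-0.7872, -0.6004, 0.1410] o=[0.1017, 0.7962, 0.5869] → [-0.1374, 0.1576, -0.0959, -0.7872, -0.6004, 0.1410]
q̇ = J⁺·V = [-0.8490, 0.0720, 0.3020, 0.7490, -0.5970, 0.7940]

-0.8490 0.0720 0.3020 0.7490 -0.5970 0.7940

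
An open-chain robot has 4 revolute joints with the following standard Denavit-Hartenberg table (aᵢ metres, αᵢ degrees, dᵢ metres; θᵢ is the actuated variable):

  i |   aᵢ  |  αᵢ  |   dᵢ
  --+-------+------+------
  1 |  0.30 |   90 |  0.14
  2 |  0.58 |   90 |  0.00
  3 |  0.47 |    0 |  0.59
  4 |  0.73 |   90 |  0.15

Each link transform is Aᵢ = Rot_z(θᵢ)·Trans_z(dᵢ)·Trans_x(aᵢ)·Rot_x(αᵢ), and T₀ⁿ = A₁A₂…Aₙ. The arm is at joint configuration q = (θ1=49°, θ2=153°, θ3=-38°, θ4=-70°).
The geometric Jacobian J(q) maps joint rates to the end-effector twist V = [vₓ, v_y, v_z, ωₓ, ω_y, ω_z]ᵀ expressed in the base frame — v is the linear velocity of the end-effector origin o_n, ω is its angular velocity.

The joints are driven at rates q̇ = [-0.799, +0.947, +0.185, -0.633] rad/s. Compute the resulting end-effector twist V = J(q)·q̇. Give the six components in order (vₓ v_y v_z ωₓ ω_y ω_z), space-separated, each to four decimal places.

o_n = [-0.7488, 0.6379, 1.1284]
J₁: ẑ×o_n = [-0.6379, -0.7488, 0.0000], ω = ẑ
J2: z=[0.7547, -0.6561, 0.0000] o=[0.1968, 0.2264, 0.1400] → [-0.6484, -0.7459, -0.3098, 0.7547, -0.6561, 0.0000]
J3: z=[0.2978, 0.3426, 0.8910] o=[-0.1422, -0.1636, 0.4033] → [-0.4657, -0.7564, 0.4466, 0.2978, 0.3426, 0.8910]
J4: z=[0.2978, 0.3426, 0.8910] o=[-0.4014, -0.0207, 1.0972] → [-0.5761, -0.3189, 0.3152, 0.2978, 0.3426, 0.8910]
V = J·q̇ = [0.1741, -0.0462, -0.4103, 0.5813, -0.7748, -1.1982]

0.1741 -0.0462 -0.4103 0.5813 -0.7748 -1.1982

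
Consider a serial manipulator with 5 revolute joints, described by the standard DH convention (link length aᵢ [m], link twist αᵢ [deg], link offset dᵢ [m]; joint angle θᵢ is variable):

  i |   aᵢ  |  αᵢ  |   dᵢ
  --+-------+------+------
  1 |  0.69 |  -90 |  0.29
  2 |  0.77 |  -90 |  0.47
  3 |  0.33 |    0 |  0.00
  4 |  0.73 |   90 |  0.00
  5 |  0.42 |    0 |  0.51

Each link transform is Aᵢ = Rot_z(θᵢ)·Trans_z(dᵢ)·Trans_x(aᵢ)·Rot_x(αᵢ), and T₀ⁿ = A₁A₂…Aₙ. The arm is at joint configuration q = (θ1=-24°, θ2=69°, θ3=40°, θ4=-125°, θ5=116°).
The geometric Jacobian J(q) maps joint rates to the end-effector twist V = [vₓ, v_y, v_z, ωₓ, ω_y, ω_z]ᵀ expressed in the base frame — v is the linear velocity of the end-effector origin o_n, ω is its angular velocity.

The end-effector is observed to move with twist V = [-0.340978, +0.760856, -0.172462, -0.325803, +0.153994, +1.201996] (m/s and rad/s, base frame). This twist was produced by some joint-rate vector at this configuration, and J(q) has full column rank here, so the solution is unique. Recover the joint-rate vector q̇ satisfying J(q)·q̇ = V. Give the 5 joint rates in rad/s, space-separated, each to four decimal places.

0.9220 -0.0260 -0.3880 0.6240 0.3920

o_n = [0.8366, 0.5537, -0.3702]
J₁: ẑ×o_n = [-0.5537, 0.8366, 0.0000], ω = ẑ
J2: z=[0.4067, 0.9135, 0.0000] o=[0.6303, -0.2806, 0.2900] → [-0.6032, 0.2685, 0.1509, 0.4067, 0.9135, 0.0000]
J3: z=[-0.8529, 0.3797, -0.3584] o=[1.0736, 0.0365, -0.4289] → [0.2076, 0.1349, -0.3512, -0.8529, 0.3797, -0.3584]
J4: z=[-0.8529, 0.3797, -0.3584] o=[1.0701, -0.1941, -0.6649] → [0.3799, 0.3349, -0.5492, -0.8529, 0.3797, -0.3584]
J5: z=[-0.2907, 0.2248, 0.9300] o=[1.3867, 0.4609, -0.7243] → [-0.0067, -0.4087, 0.0967, -0.2907, 0.2248, 0.9300]
q̇ = J⁺·V = [0.9220, -0.0260, -0.3880, 0.6240, 0.3920]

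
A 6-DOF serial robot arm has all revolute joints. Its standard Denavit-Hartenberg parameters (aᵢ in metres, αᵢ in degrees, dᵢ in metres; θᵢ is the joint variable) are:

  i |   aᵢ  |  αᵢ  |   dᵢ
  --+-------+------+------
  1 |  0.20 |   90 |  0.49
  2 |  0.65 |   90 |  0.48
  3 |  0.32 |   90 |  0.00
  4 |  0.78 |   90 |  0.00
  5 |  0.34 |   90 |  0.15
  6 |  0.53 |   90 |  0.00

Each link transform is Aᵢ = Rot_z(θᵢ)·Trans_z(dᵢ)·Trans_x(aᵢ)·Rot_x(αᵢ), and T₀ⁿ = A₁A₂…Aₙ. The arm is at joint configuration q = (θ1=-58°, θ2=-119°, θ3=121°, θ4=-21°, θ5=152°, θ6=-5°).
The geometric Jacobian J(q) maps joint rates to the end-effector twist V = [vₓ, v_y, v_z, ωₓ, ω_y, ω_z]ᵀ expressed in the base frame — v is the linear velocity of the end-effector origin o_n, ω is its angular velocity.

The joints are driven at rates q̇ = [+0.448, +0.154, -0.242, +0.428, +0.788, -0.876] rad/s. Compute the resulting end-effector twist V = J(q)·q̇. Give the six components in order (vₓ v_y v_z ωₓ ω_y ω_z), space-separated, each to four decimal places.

0.4544 -0.0422 0.5475 0.8774 -0.2811 0.0043

o_n = [-0.8643, -0.3966, -0.3002]
J₁: ẑ×o_n = [0.3966, -0.8643, 0.0000], ω = ẑ
J2: z=[-0.8480, -0.5299, 0.0000] o=[0.1060, -0.1696, 0.4900] → [0.4188, -0.6702, -0.3216, -0.8480, -0.5299, 0.0000]
J3: z=[-0.4635, 0.7417, 0.4848] o=[-0.4681, -0.1567, -0.0785] → [-0.0481, -0.2949, 0.4051, -0.4635, 0.7417, 0.4848]
J4: z=[-0.6570, 0.0795, -0.7497] o=[-0.6583, -0.3698, 0.0656] → [-0.0492, -0.0860, 0.0340, -0.6570, 0.0795, -0.7497]
J5: z=[0.6458, -0.4538, -0.6140] o=[-0.9618, -1.0621, 0.2582] → [0.6620, 0.3008, 0.4740, 0.6458, -0.4538, -0.6140]
J6: z=[-0.7627, -0.3465, -0.5461] o=[-0.8530, -0.8511, -0.0277] → [0.3426, -0.2017, -0.3505, -0.7627, -0.3465, -0.5461]
V = J·q̇ = [0.4544, -0.0422, 0.5475, 0.8774, -0.2811, 0.0043]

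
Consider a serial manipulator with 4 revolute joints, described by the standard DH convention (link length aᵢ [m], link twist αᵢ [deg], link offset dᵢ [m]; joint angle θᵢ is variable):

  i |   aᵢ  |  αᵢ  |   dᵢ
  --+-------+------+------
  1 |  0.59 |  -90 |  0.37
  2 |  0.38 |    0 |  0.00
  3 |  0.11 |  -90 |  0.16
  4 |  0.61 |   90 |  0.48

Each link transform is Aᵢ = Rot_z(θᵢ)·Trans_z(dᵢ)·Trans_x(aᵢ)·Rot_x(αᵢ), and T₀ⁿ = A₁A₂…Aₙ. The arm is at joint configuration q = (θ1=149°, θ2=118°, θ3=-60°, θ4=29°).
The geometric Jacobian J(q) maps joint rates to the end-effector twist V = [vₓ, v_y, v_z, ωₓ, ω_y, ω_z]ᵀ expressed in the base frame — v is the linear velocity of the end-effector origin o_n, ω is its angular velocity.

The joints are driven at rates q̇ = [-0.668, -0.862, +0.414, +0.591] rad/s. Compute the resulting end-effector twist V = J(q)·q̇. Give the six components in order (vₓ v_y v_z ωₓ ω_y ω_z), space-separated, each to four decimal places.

-0.1168 0.7073 -0.0351 0.6603 0.1259 -0.9812

o_n = [-0.2263, 0.2943, -0.7656]
J₁: ẑ×o_n = [-0.2943, -0.2263, 0.0000], ω = ẑ
J2: z=[-0.5150, -0.8572, 0.0000] o=[-0.5057, 0.3039, 0.3700] → [0.9734, -0.5849, 0.2444, -0.5150, -0.8572, 0.0000]
J3: z=[-0.5150, -0.8572, 0.0000] o=[-0.3528, 0.2120, 0.0345] → [0.6858, -0.4121, 0.0661, -0.5150, -0.8572, 0.0000]
J4: z=[0.7269, -0.4368, -0.5299] o=[-0.4852, 0.1049, -0.0588] → [0.4091, 0.3766, 0.2508, 0.7269, -0.4368, -0.5299]
V = J·q̇ = [-0.1168, 0.7073, -0.0351, 0.6603, 0.1259, -0.9812]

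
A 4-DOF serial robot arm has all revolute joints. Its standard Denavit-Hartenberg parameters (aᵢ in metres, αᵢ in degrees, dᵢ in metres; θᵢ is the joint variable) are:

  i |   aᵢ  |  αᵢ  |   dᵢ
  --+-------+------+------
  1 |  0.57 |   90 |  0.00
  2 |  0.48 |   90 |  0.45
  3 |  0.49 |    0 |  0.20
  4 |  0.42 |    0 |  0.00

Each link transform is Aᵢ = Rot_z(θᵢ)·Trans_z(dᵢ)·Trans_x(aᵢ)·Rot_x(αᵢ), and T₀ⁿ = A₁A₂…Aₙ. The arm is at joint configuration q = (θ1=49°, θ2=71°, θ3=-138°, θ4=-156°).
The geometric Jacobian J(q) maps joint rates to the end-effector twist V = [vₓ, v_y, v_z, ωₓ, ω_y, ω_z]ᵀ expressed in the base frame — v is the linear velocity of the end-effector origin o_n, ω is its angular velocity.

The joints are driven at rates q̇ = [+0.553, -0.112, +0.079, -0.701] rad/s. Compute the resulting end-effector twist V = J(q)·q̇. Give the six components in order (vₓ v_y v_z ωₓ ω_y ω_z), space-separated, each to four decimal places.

o_n = [0.9410, 0.3115, 0.2060]
J₁: ẑ×o_n = [-0.3115, 0.9410, 0.0000], ω = ẑ
J2: z=[0.7547, -0.6561, 0.0000] o=[0.3740, 0.4302, 0.0000] → [-0.1351, -0.1554, 0.2824, 0.7547, -0.6561, 0.0000]
J3: z=[0.6203, 0.7136, -0.3256] o=[0.8161, 0.2529, 0.4538] → [-0.1578, 0.1131, -0.0528, 0.6203, 0.7136, -0.3256]
J4: z=[0.6203, 0.7136, -0.3256] o=[0.6149, 0.5212, 0.0444] → [0.0470, -0.2064, -0.3628, 0.6203, 0.7136, -0.3256]
V = J·q̇ = [-0.2025, 0.6914, 0.2185, -0.4704, -0.3704, 0.7555]

-0.2025 0.6914 0.2185 -0.4704 -0.3704 0.7555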